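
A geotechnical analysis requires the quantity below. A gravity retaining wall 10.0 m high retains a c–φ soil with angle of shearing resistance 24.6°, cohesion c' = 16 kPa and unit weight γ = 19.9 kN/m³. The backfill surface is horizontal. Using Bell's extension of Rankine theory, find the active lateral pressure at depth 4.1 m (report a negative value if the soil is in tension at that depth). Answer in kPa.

K_a = (1 − sin φ)/(1 + sin φ) = 0.4121.
σ_a = K_a γ z − 2c√K_a = 0.4121×19.9×4.1 − 2×16×0.6420 = 13.08 kPa.

13.1 kPa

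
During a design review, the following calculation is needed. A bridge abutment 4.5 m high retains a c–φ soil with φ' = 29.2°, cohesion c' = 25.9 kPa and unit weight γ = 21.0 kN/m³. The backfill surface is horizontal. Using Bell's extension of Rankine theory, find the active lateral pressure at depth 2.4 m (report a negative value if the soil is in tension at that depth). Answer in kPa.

K_a = (1 − sin φ)/(1 + sin φ) = 0.3442.
σ_a = K_a γ z − 2c√K_a = 0.3442×21.0×2.4 − 2×25.9×0.5867 = -13.04 kPa.

-13.0 kPa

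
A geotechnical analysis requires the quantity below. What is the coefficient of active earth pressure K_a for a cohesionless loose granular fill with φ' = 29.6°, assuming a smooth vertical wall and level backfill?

0.339

K_a = (1 − sin φ)/(1 + sin φ) = (1 − sin 29.6°)/(1 + sin 29.6°) = 0.3387.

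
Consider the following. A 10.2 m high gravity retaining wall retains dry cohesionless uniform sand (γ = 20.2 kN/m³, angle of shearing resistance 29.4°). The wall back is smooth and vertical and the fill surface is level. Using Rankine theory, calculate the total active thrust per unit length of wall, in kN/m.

359 kN/m

K_a = tan²(45° − φ/2) = 0.3415.
P_a = ½ K_a γ H² = 0.5 × 0.3415 × 20.2 × 10.2² = 358.8 kN/m.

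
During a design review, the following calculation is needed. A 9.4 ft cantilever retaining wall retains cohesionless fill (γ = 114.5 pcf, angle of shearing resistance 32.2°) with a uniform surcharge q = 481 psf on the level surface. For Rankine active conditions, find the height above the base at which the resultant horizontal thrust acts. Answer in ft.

K_a = 0.3047.
Triangular part P₁ = ½K_aγH² = 1542 at H/3 = 3.133 ft; rectangular part P₂ = K_a q H = 1378 at H/2 = 4.700 ft.
ȳ = (P₁·3.133 + P₂·4.700)/(P₁+P₂) = 3.873 ft.

3.87 ft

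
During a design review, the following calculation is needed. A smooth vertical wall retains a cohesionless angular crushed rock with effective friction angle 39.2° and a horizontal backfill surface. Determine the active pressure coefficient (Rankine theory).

K_a = tan²(45° − φ/2) = tan²(25.40°) = 0.2255.

0.225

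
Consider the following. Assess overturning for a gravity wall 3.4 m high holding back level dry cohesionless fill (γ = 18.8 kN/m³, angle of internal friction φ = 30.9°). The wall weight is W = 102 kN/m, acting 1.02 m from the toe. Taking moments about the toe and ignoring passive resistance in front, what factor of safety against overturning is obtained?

2.63

K_a = tan²(45° − 30.9°/2) = 0.3214.
P_a = ½K_aγH² = 0.5×0.3214×18.8×3.4² = 34.93 kN/m, acting at H/3 = 1.133 m above the base.
Overturning moment M_o = P_a × H/3 = 34.93 × 1.133 = 39.58.
Resisting moment M_r = W × 1.02 = 102 × 1.02 = 104.0.
FS_overturning = M_r/M_o = 104.0/39.58 = 2.628.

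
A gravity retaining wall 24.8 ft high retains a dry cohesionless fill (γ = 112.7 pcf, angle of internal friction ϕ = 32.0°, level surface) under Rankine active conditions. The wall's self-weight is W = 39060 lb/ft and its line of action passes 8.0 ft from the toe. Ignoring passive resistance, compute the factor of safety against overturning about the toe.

K_a = tan²(45° − 32.0°/2) = 0.3073.
P_a = ½K_aγH² = 0.5×0.3073×112.7×24.8² = 10650 lb/ft, acting at H/3 = 8.267 ft above the base.
Overturning moment M_o = P_a × H/3 = 10650 × 8.267 = 88030.
Resisting moment M_r = W × 8.0 = 39060 × 8.0 = 312500.
FS_overturning = M_r/M_o = 312500/88030 = 3.550.

3.55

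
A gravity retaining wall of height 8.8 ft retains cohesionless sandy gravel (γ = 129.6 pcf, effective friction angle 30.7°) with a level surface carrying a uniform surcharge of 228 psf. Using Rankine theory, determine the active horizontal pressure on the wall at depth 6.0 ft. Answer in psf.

326 psf

K_a = (1 − sin φ)/(1 + sin φ) = 0.3240.
σ_v = γz + q = 129.6 × 6.0 + 228 = 1006 psf.
σ_h = K_a σ_v = 0.3240 × 1006 = 325.8 psf.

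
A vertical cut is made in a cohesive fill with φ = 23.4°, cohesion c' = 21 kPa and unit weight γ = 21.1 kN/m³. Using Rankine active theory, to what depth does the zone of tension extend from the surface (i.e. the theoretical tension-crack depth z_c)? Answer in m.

K_a = tan²(45° − 23.4°/2) = 0.4315; √K_a = 0.6569.
The active pressure is zero where K_a γ z = 2c√K_a, so z_c = 2c/(γ√K_a) = 2×21/(21.1×0.6569) = 3.030 m.

3.03 m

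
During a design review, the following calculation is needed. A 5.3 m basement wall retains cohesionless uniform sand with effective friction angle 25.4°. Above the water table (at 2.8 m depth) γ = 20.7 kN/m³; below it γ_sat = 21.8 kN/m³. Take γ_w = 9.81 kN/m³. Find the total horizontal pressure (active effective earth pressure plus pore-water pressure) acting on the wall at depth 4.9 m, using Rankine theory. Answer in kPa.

K_a = (1 − sin φ)/(1 + sin φ) = 0.3996.
γ' = 21.8 − 9.81 = 11.99 kN/m³.
Effective vertical stress at 4.9 m: σ'_v = 20.7×2.8 + 11.99×2.10 = 83.14 kPa.
σ'_h = K_a σ'_v = 0.3996 × 83.14 = 33.23 kPa; u = γ_w × 2.10 = 20.60 kPa.
Total σ_h = 33.23 + 20.60 = 53.83 kPa.

53.8 kPa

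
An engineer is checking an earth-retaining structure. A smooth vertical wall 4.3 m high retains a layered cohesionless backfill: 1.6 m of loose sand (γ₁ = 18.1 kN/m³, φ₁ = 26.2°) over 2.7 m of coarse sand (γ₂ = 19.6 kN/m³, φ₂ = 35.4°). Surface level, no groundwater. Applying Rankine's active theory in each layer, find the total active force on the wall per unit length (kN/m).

48.8 kN/m

K_a1 = tan²(45°−26.2°/2) = 0.3874; K_a2 = tan²(45°−35.4°/2) = 0.2664.
Layer 1: σ at base = K_a1 γ₁ h₁ = 11.22 kPa; P₁ = ½×11.22×1.6 = 8.976.
Layer 2: σ_v at top = γ₁h₁ = 28.96; σ_h top = K_a2×28.96 = 7.715; σ_h base = K_a2×(28.96+19.6×2.7) = 21.81.
P₂ = ½(7.715+21.81)×2.7 = 39.86. Total P_a = 8.976+39.86 = 48.84 kN/m.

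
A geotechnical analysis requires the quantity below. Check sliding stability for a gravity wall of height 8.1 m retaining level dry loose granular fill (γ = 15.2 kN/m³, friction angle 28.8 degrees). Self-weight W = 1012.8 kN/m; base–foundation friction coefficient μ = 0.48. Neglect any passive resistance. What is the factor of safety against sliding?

2.79

K_a = tan²(45° − 28.8°/2) = 0.3498.
P_a = ½K_aγH² = 0.5×0.3498×15.2×8.1² = 174.4 kN/m, acting at H/3 = 2.700 m above the base.
FS_sliding = μW / P_a = 0.48×1012.8 / 174.4 = 2.788.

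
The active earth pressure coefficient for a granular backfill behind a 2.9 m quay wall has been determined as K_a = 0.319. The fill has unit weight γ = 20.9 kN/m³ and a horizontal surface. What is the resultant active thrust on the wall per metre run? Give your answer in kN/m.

P = ½ K_a γ H² = 0.5 × 0.319 × 20.9 × 2.9² = 28.04 kN/m.

28.0 kN/m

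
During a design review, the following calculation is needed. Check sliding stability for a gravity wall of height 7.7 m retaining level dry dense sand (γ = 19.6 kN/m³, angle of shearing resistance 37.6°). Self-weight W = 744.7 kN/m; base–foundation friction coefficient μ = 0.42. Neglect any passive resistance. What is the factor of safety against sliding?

K_a = tan²(45° − 37.6°/2) = 0.2421.
P_a = ½K_aγH² = 0.5×0.2421×19.6×7.7² = 140.7 kN/m, acting at H/3 = 2.567 m above the base.
FS_sliding = μW / P_a = 0.42×744.7 / 140.7 = 2.223.

2.22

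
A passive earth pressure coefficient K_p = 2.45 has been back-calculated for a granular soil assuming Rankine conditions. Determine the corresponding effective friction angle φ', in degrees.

24.9°

K_p = (1+sin φ)/(1−sin φ) ⇒ sin φ = (K_p − 1)/(K_p + 1) = 0.4203.
φ = arcsin(0.4203) = 24.85°.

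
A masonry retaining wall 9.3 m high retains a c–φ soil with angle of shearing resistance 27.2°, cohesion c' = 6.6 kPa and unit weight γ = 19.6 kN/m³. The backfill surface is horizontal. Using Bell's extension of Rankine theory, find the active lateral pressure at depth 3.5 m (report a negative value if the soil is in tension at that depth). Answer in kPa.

17.5 kPa

K_a = (1 − sin φ)/(1 + sin φ) = 0.3726.
σ_a = K_a γ z − 2c√K_a = 0.3726×19.6×3.5 − 2×6.6×0.6104 = 17.50 kPa.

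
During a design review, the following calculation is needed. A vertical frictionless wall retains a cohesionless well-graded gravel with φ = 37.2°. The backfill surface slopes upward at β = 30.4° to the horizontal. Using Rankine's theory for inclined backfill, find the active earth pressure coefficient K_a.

0.384

K_a = cos β · (cos β − √(cos²β − cos²φ)) / (cos β + √(cos²β − cos²φ)).
cos β = 0.8625, cos φ = 0.7965, √(cos²β − cos²φ) = 0.3309.
K_a = 0.8625 × (0.8625 − 0.3309)/(0.8625 + 0.3309) = 0.3843.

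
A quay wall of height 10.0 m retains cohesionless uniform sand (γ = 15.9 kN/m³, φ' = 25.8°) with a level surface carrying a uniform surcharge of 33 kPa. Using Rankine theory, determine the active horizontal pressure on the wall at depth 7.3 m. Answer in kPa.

58.7 kPa

K_a = (1 − sin φ)/(1 + sin φ) = 0.3935.
σ_v = γz + q = 15.9 × 7.3 + 33 = 149.1 kPa.
σ_h = K_a σ_v = 0.3935 × 149.1 = 58.66 kPa.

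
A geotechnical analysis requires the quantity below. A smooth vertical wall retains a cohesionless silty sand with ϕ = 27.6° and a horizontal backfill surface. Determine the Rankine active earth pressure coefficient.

K_a = (1 − sin φ)/(1 + sin φ) = (1 − sin 27.6°)/(1 + sin 27.6°) = 0.3668.

0.367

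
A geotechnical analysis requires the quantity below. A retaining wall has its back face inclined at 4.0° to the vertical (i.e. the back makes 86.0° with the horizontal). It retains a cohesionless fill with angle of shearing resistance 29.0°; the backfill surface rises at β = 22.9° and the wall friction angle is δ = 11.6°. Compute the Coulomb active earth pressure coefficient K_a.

0.527

K_a = sin²(α+φ) / [sin²α · sin(α−δ) · (1 + √{sin(φ+δ)sin(φ−β) / (sin(α−δ)sin(α+β))})²].
With α = 86.0°, φ = 29.0°, δ = 11.6°, β = 22.9°: K_a = 0.5268.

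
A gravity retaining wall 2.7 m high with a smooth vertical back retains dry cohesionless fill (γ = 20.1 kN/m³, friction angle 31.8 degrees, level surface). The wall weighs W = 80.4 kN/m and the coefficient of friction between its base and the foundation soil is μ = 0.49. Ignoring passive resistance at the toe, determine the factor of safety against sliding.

K_a = tan²(45° − 31.8°/2) = 0.3098.
P_a = ½K_aγH² = 0.5×0.3098×20.1×2.7² = 22.70 kN/m, acting at H/3 = 0.9000 m above the base.
FS_sliding = μW / P_a = 0.49×80.4 / 22.70 = 1.736.

1.74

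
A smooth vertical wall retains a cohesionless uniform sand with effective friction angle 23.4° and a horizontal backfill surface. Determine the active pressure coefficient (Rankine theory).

0.431

K_a = (1 − sin φ)/(1 + sin φ) = (1 − sin 23.4°)/(1 + sin 23.4°) = 0.4315.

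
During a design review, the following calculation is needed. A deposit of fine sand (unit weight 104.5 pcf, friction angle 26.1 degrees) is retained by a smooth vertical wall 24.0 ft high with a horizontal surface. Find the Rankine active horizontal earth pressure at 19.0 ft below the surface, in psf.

772 psf

K_a = (1 − sin φ)/(1 + sin φ) = 0.3889.
σ_h = K_a γ z = 0.3889 × 104.5 × 19.0 = 772.3 psf.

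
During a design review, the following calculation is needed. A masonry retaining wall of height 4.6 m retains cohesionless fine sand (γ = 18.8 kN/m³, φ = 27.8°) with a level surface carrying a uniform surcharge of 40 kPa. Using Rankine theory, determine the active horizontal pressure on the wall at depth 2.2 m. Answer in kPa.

K_a = (1 − sin φ)/(1 + sin φ) = 0.3639.
σ_v = γz + q = 18.8 × 2.2 + 40 = 81.36 kPa.
σ_h = K_a σ_v = 0.3639 × 81.36 = 29.61 kPa.

29.6 kPa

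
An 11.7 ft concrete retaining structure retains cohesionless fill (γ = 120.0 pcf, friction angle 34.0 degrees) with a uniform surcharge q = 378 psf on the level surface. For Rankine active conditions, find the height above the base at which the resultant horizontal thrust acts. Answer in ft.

4.58 ft

K_a = 0.2827.
Triangular part P₁ = ½K_aγH² = 2322 at H/3 = 3.900 ft; rectangular part P₂ = K_a q H = 1250 at H/2 = 5.850 ft.
ȳ = (P₁·3.900 + P₂·5.850)/(P₁+P₂) = 4.582 ft.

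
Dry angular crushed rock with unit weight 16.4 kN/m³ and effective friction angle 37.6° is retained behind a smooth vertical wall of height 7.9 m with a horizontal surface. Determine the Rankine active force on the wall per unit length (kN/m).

K_a = tan²(45° − φ/2) = 0.2421.
P_a = ½ K_a γ H² = 0.5 × 0.2421 × 16.4 × 7.9² = 123.9 kN/m.

124 kN/m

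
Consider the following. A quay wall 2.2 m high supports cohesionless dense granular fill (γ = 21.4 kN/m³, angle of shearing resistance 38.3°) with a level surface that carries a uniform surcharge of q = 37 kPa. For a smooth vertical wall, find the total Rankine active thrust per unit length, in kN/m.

K_a = tan²(45° − φ/2) = 0.2347.
Soil triangle: ½ K_a γ H² = 0.5×0.2347×21.4×2.2² = 12.16 kN/m.
Surcharge rectangle: K_a q H = 0.2347×37×2.2 = 19.11 kN/m.
Total = 12.16 + 19.11 = 31.26 kN/m.

31.3 kN/m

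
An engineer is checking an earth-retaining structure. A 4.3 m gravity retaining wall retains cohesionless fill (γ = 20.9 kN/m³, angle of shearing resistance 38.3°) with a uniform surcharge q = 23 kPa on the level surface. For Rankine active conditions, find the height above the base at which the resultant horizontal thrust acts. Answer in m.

K_a = 0.2347.
Triangular part P₁ = ½K_aγH² = 45.36 at H/3 = 1.433 m; rectangular part P₂ = K_a q H = 23.22 at H/2 = 2.150 m.
ȳ = (P₁·1.433 + P₂·2.150)/(P₁+P₂) = 1.676 m.

1.68 m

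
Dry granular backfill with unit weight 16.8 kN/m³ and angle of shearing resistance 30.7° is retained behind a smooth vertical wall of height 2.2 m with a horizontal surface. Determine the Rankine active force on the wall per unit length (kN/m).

K_a = tan²(45° − φ/2) = 0.3240.
P_a = ½ K_a γ H² = 0.5 × 0.3240 × 16.8 × 2.2² = 13.17 kN/m.

13.2 kN/m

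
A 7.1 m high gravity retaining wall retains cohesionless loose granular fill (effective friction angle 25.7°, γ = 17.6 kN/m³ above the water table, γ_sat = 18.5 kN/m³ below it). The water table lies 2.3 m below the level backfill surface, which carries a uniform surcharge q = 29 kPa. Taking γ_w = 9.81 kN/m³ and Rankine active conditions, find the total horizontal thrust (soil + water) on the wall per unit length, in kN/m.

K_a = tan²(45° − φ/2) = 0.3950.
γ' = 18.5 − 9.81 = 8.690 kN/m³. h₂ = H − d_w = 4.8 m.
σ'_h: at surface K_a·q = 11.46; at WT K_a(q+γd_w) = 27.45; at base K_a(q+γd_w+γ'h₂) = 43.92 kPa.
P₁ = ½(11.46+27.45)×2.3 = 44.74; P₂ = ½(27.45+43.92)×4.8 = 171.3; P_w = ½γ_w h₂² = 113.0.
Total = 44.74+171.3+113.0 = 329.0 kN/m.

329 kN/m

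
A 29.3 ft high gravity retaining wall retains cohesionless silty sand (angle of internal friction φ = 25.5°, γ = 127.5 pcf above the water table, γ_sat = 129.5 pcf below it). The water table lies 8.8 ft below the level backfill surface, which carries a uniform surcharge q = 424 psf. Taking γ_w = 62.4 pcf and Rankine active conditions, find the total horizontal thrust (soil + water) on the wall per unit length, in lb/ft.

K_a = tan²(45° − φ/2) = 0.3981.
γ' = 129.5 − 62.4 = 67.10 pcf. h₂ = H − d_w = 20.5 ft.
σ'_h: at surface K_a·q = 168.8; at WT K_a(q+γd_w) = 615.5; at base K_a(q+γd_w+γ'h₂) = 1163 psf.
P₁ = ½(168.8+615.5)×8.8 = 3451; P₂ = ½(615.5+1163)×20.5 = 18230; P_w = ½γ_w h₂² = 13110.
Total = 3451+18230+13110 = 34790 lb/ft.

34800 lb/ft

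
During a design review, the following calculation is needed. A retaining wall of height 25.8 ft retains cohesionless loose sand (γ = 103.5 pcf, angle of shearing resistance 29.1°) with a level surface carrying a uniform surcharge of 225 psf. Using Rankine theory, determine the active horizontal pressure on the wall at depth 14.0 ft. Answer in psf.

K_a = (1 − sin φ)/(1 + sin φ) = 0.3456.
σ_v = γz + q = 103.5 × 14.0 + 225 = 1674 psf.
σ_h = K_a σ_v = 0.3456 × 1674 = 578.5 psf.

579 psf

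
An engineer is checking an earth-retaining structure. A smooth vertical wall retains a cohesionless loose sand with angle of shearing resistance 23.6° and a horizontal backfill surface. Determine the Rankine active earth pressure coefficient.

0.428

K_a = (1 − sin φ)/(1 + sin φ) = (1 − sin 23.6°)/(1 + sin 23.6°) = 0.4282.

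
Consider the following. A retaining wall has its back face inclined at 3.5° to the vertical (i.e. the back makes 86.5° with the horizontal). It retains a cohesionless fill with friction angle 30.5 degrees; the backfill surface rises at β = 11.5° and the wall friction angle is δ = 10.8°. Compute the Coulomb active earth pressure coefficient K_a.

0.379

K_a = sin²(α+φ) / [sin²α · sin(α−δ) · (1 + √{sin(φ+δ)sin(φ−β) / (sin(α−δ)sin(α+β))})²].
With α = 86.5°, φ = 30.5°, δ = 10.8°, β = 11.5°: K_a = 0.3789.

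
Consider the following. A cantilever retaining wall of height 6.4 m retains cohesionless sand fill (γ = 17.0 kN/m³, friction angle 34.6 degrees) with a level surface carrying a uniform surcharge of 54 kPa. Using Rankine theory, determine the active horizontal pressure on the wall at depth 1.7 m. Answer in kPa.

22.9 kPa

K_a = (1 − sin φ)/(1 + sin φ) = 0.2756.
σ_v = γz + q = 17.0 × 1.7 + 54 = 82.90 kPa.
σ_h = K_a σ_v = 0.2756 × 82.90 = 22.85 kPa.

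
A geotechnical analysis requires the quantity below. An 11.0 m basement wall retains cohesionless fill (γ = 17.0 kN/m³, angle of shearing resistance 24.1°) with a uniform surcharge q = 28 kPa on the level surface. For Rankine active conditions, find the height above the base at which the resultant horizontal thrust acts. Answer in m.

4.09 m

K_a = 0.4201.
Triangular part P₁ = ½K_aγH² = 432.1 at H/3 = 3.667 m; rectangular part P₂ = K_a q H = 129.4 at H/2 = 5.500 m.
ȳ = (P₁·3.667 + P₂·5.500)/(P₁+P₂) = 4.089 m.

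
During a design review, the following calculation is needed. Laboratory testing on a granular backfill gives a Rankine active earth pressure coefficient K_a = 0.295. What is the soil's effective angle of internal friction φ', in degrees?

33.0°

K_a = tan²(45° − φ/2) ⇒ 45° − φ/2 = arctan(√0.295) = 28.51°.
φ = 2(45° − 28.51°) = 32.98°.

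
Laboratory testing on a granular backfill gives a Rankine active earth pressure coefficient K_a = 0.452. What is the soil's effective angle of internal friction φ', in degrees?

K_a = tan²(45° − φ/2) ⇒ 45° − φ/2 = arctan(√0.452) = 33.91°.
φ = 2(45° − 33.91°) = 22.17°.

22.2°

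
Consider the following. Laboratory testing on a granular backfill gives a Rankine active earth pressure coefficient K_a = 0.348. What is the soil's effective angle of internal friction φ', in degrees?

28.9°

K_a = tan²(45° − φ/2) ⇒ 45° − φ/2 = arctan(√0.348) = 30.54°.
φ = 2(45° − 30.54°) = 28.93°.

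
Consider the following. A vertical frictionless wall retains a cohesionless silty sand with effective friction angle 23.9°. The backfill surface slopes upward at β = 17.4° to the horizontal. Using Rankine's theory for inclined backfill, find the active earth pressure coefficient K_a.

0.529

K_a = cos β · (cos β − √(cos²β − cos²φ)) / (cos β + √(cos²β − cos²φ)).
cos β = 0.9542, cos φ = 0.9143, √(cos²β − cos²φ) = 0.2733.
K_a = 0.9542 × (0.9542 − 0.2733)/(0.9542 + 0.2733) = 0.5293.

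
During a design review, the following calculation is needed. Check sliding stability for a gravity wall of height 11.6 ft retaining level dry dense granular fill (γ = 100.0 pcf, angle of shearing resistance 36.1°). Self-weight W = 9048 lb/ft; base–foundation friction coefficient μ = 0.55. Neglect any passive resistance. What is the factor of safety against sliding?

2.86

K_a = tan²(45° − 36.1°/2) = 0.2585.
P_a = ½K_aγH² = 0.5×0.2585×100.0×11.6² = 1739 lb/ft, acting at H/3 = 3.867 ft above the base.
FS_sliding = μW / P_a = 0.55×9048 / 1739 = 2.861.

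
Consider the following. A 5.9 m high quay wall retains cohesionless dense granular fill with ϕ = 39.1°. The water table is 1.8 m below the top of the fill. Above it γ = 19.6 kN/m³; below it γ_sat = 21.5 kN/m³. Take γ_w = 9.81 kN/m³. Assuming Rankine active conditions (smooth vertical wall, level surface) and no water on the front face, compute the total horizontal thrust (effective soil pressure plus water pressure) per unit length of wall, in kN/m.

K_a = tan²(45° − φ/2) = 0.2265.
γ' = 21.5 − 9.81 = 11.69 kN/m³. Depth below WT = 4.1 m.
σ'_h at WT = K_a γ d_w = 7.990 kPa; at base = 7.990 + K_a γ' × 4.1 = 18.85 kPa.
P₁ (0–1.8 m) = ½×7.990×1.8 = 7.191. P₂ (1.8–5.9 m) = ½(7.990+18.85)×4.1 = 55.01.
P_w = ½ γ_w h₂² = 0.5×9.81×4.1² = 82.45. Total = 7.191+55.01+82.45 = 144.7 kN/m.

145 kN/m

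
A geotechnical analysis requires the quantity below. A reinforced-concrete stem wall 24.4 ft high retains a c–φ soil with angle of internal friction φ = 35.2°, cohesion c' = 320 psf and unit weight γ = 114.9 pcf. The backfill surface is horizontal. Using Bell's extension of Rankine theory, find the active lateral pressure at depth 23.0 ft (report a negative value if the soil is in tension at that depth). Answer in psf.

378 psf

K_a = (1 − sin φ)/(1 + sin φ) = 0.2687.
σ_a = K_a γ z − 2c√K_a = 0.2687×114.9×23.0 − 2×320×0.5184 = 378.3 psf.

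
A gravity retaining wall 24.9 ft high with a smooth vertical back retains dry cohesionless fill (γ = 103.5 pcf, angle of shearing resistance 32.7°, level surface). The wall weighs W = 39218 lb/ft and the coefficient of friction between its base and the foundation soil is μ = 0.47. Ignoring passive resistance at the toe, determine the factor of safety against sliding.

K_a = tan²(45° − 32.7°/2) = 0.2985.
P_a = ½K_aγH² = 0.5×0.2985×103.5×24.9² = 9577 lb/ft, acting at H/3 = 8.300 ft above the base.
FS_sliding = μW / P_a = 0.47×39218 / 9577 = 1.925.

1.92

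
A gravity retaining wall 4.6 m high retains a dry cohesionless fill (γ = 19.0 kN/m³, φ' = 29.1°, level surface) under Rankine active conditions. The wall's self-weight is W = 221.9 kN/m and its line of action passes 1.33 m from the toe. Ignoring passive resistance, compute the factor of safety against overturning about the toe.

K_a = tan²(45° − 29.1°/2) = 0.3456.
P_a = ½K_aγH² = 0.5×0.3456×19.0×4.6² = 69.47 kN/m, acting at H/3 = 1.533 m above the base.
Overturning moment M_o = P_a × H/3 = 69.47 × 1.533 = 106.5.
Resisting moment M_r = W × 1.33 = 221.9 × 1.33 = 295.1.
FS_overturning = M_r/M_o = 295.1/106.5 = 2.771.

2.77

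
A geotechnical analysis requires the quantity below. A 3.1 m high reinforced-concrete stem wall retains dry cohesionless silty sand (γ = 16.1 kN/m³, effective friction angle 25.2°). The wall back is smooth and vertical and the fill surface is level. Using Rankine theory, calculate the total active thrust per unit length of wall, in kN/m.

31.2 kN/m

K_a = tan²(45° − φ/2) = 0.4027.
P_a = ½ K_a γ H² = 0.5 × 0.4027 × 16.1 × 3.1² = 31.16 kN/m.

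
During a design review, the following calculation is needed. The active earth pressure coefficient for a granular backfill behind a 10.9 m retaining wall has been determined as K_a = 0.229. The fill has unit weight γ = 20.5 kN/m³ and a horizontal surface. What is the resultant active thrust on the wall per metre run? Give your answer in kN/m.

279 kN/m

P = ½ K_a γ H² = 0.5 × 0.229 × 20.5 × 10.9² = 278.9 kN/m.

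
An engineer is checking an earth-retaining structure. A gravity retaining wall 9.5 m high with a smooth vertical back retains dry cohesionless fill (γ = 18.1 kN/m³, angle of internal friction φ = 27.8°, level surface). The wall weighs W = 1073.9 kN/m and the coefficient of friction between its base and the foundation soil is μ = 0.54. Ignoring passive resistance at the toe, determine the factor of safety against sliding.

K_a = tan²(45° − 27.8°/2) = 0.3639.
P_a = ½K_aγH² = 0.5×0.3639×18.1×9.5² = 297.2 kN/m, acting at H/3 = 3.167 m above the base.
FS_sliding = μW / P_a = 0.54×1073.9 / 297.2 = 1.951.

1.95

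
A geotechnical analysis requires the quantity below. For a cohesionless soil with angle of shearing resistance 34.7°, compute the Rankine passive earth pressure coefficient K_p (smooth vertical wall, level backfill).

K_p = (1 + sin φ)/(1 − sin φ) = tan²(45° + 34.7°/2) = 3.643.

3.64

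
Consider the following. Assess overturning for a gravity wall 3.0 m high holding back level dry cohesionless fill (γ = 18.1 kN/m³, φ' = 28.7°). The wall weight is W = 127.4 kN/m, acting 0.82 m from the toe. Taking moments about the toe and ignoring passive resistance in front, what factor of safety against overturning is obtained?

K_a = tan²(45° − 28.7°/2) = 0.3511.
P_a = ½K_aγH² = 0.5×0.3511×18.1×3.0² = 28.60 kN/m, acting at H/3 = 1.000 m above the base.
Overturning moment M_o = P_a × H/3 = 28.60 × 1.000 = 28.60.
Resisting moment M_r = W × 0.82 = 127.4 × 0.82 = 104.5.
FS_overturning = M_r/M_o = 104.5/28.60 = 3.653.

3.65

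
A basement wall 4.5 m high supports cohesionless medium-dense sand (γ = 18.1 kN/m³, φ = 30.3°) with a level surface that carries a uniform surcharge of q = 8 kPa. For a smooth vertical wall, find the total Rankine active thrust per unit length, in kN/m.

72.2 kN/m

K_a = tan²(45° − φ/2) = 0.3293.
Soil triangle: ½ K_a γ H² = 0.5×0.3293×18.1×4.5² = 60.35 kN/m.
Surcharge rectangle: K_a q H = 0.3293×8×4.5 = 11.86 kN/m.
Total = 60.35 + 11.86 = 72.21 kN/m.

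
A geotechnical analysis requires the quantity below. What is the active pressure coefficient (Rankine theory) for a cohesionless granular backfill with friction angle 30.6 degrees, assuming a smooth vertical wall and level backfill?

K_a = (1 − sin φ)/(1 + sin φ) = (1 − sin 30.6°)/(1 + sin 30.6°) = 0.3253.

0.325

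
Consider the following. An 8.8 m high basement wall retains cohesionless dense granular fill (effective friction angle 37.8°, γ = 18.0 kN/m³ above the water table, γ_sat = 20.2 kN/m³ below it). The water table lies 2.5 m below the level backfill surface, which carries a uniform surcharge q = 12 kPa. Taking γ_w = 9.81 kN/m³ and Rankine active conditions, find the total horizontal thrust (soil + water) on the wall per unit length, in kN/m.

351 kN/m

K_a = tan²(45° − φ/2) = 0.2400.
γ' = 20.2 − 9.81 = 10.39 kN/m³. h₂ = H − d_w = 6.3 m.
σ'_h: at surface K_a·q = 2.880; at WT K_a(q+γd_w) = 13.68; at base K_a(q+γd_w+γ'h₂) = 29.39 kPa.
P₁ = ½(2.880+13.68)×2.5 = 20.70; P₂ = ½(13.68+29.39)×6.3 = 135.7; P_w = ½γ_w h₂² = 194.7.
Total = 20.70+135.7+194.7 = 351.0 kN/m.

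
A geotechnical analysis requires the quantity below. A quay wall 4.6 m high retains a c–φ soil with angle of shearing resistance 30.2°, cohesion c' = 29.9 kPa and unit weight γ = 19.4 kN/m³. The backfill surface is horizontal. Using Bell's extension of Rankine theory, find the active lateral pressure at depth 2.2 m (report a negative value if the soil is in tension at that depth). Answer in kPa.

K_a = (1 − sin φ)/(1 + sin φ) = 0.3307.
σ_a = K_a γ z − 2c√K_a = 0.3307×19.4×2.2 − 2×29.9×0.5750 = -20.27 kPa.

-20.3 kPa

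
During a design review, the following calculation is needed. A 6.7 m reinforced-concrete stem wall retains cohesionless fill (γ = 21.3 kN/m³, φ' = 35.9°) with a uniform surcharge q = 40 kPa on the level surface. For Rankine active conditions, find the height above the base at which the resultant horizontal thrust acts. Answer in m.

K_a = 0.2607.
Triangular part P₁ = ½K_aγH² = 124.7 at H/3 = 2.233 m; rectangular part P₂ = K_a q H = 69.88 at H/2 = 3.350 m.
ȳ = (P₁·2.233 + P₂·3.350)/(P₁+P₂) = 2.634 m.

2.63 m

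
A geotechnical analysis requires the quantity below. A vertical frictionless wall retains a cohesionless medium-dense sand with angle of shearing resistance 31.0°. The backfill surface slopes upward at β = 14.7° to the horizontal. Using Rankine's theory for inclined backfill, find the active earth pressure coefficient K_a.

0.355

K_a = cos β · (cos β − √(cos²β − cos²φ)) / (cos β + √(cos²β − cos²φ)).
cos β = 0.9673, cos φ = 0.8572, √(cos²β − cos²φ) = 0.4482.
K_a = 0.9673 × (0.9673 − 0.4482)/(0.9673 + 0.4482) = 0.3547.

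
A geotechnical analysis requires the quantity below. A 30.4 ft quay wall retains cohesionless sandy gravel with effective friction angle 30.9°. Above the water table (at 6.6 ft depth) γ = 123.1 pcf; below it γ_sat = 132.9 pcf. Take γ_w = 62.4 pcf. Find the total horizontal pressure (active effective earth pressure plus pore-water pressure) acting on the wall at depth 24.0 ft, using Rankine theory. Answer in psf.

1740 psf

K_a = (1 − sin φ)/(1 + sin φ) = 0.3214.
γ' = 132.9 − 62.4 = 70.50 pcf.
Effective vertical stress at 24.0 ft: σ'_v = 123.1×6.6 + 70.50×17.4 = 2039 psf.
σ'_h = K_a σ'_v = 0.3214 × 2039 = 655.4 psf; u = γ_w × 17.4 = 1086 psf.
Total σ_h = 655.4 + 1086 = 1741 psf.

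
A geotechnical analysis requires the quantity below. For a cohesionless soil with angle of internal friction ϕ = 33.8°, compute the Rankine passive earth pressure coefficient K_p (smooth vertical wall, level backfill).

K_p = (1 + sin φ)/(1 − sin φ) = tan²(45° + 33.8°/2) = 3.508.

3.51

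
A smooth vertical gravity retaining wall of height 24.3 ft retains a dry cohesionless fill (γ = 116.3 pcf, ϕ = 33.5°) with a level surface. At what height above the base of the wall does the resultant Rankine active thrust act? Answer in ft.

8.10 ft

K_a = 0.2887.
The pressure distribution is triangular, so the resultant acts at H/3 above the base = 24.3/3 = 8.100 ft.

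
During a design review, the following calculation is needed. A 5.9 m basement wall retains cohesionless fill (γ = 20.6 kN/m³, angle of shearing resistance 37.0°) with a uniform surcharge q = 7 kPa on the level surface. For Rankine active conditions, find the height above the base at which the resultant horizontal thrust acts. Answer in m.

K_a = 0.2486.
Triangular part P₁ = ½K_aγH² = 89.13 at H/3 = 1.967 m; rectangular part P₂ = K_a q H = 10.27 at H/2 = 2.950 m.
ȳ = (P₁·1.967 + P₂·2.950)/(P₁+P₂) = 2.068 m.

2.07 m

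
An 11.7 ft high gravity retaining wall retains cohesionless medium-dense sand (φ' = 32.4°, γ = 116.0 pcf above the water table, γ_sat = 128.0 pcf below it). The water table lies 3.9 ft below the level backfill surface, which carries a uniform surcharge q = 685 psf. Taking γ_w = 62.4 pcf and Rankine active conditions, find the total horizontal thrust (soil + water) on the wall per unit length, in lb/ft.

K_a = tan²(45° − φ/2) = 0.3022.
γ' = 128.0 − 62.4 = 65.60 pcf. h₂ = H − d_w = 7.8 ft.
σ'_h: at surface K_a·q = 207.0; at WT K_a(q+γd_w) = 343.8; at base K_a(q+γd_w+γ'h₂) = 498.4 psf.
P₁ = ½(207.0+343.8)×3.9 = 1074; P₂ = ½(343.8+498.4)×7.8 = 3284; P_w = ½γ_w h₂² = 1898.
Total = 1074+3284+1898 = 6257 lb/ft.

6260 lb/ft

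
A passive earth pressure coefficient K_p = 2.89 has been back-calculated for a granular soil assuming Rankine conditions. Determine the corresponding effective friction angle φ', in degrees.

29.1°

K_p = (1+sin φ)/(1−sin φ) ⇒ sin φ = (K_p − 1)/(K_p + 1) = 0.4859.
φ = arcsin(0.4859) = 29.07°.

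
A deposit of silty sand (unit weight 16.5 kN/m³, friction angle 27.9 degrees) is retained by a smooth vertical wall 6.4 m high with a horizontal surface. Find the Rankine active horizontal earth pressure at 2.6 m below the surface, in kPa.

K_a = (1 − sin φ)/(1 + sin φ) = 0.3625.
σ_h = K_a γ z = 0.3625 × 16.5 × 2.6 = 15.55 kPa.

15.5 kPa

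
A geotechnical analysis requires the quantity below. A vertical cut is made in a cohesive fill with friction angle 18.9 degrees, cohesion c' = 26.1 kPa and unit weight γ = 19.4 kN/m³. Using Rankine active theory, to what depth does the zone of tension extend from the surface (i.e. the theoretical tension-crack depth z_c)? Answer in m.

3.77 m

K_a = tan²(45° − 18.9°/2) = 0.5107; √K_a = 0.7146.
The active pressure is zero where K_a γ z = 2c√K_a, so z_c = 2c/(γ√K_a) = 2×26.1/(19.4×0.7146) = 3.765 m.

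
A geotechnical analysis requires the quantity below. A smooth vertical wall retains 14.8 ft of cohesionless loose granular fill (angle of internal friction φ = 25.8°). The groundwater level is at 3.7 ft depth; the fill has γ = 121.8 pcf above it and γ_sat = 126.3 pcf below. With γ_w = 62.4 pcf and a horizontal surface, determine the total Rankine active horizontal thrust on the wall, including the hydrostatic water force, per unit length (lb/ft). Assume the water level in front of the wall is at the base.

7690 lb/ft

K_a = tan²(45° − φ/2) = 0.3935.
γ' = 126.3 − 62.4 = 63.90 pcf. Depth below WT = 11.1 ft.
σ'_h at WT = K_a γ d_w = 177.3 psf; at base = 177.3 + K_a γ' × 11.1 = 456.4 psf.
P₁ (0–3.7 ft) = ½×177.3×3.7 = 328.1. P₂ (3.7–14.8 ft) = ½(177.3+456.4)×11.1 = 3517.
P_w = ½ γ_w h₂² = 0.5×62.4×11.1² = 3844. Total = 328.1+3517+3844 = 7690 lb/ft.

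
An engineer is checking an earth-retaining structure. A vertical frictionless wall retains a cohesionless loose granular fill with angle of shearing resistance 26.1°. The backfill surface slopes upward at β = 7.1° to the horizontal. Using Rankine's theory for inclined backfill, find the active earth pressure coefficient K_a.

0.400

K_a = cos β · (cos β − √(cos²β − cos²φ)) / (cos β + √(cos²β − cos²φ)).
cos β = 0.9923, cos φ = 0.8980, √(cos²β − cos²φ) = 0.4222.
K_a = 0.9923 × (0.9923 − 0.4222)/(0.9923 + 0.4222) = 0.3999.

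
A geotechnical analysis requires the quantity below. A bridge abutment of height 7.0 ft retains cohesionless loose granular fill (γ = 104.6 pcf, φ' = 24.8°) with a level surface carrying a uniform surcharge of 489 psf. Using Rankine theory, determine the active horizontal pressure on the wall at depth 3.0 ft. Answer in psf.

K_a = (1 − sin φ)/(1 + sin φ) = 0.4090.
σ_v = γz + q = 104.6 × 3.0 + 489 = 802.8 psf.
σ_h = K_a σ_v = 0.4090 × 802.8 = 328.3 psf.

328 psf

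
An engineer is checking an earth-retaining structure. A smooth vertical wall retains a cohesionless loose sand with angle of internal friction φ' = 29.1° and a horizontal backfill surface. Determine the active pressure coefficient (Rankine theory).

K_a = tan²(45° − φ/2) = tan²(30.45°) = 0.3456.

0.346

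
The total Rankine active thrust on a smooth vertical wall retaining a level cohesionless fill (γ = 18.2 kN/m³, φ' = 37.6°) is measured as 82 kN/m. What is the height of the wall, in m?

6.10 m

K_a = 0.2421. P_a = ½ K_a γ H² ⇒ H = √(2P_a/(K_a γ)).
H = √(2×82/(0.2421×18.2)) = 6.101 m.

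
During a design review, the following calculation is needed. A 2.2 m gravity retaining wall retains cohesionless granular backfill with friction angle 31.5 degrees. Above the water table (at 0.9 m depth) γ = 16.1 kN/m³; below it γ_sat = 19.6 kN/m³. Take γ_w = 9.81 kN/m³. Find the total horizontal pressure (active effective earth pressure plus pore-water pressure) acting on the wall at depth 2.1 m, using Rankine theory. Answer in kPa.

K_a = (1 − sin φ)/(1 + sin φ) = 0.3136.
γ' = 19.6 − 9.81 = 9.790 kN/m³.
Effective vertical stress at 2.1 m: σ'_v = 16.1×0.9 + 9.790×1.20 = 26.24 kPa.
σ'_h = K_a σ'_v = 0.3136 × 26.24 = 8.229 kPa; u = γ_w × 1.20 = 11.77 kPa.
Total σ_h = 8.229 + 11.77 = 20.00 kPa.

20.0 kPa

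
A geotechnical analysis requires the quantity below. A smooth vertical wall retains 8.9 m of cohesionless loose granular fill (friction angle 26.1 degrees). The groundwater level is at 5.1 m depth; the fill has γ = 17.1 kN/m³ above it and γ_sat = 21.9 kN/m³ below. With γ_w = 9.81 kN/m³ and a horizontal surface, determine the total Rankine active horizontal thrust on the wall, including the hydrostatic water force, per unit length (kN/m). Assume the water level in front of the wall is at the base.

K_a = tan²(45° − φ/2) = 0.3889.
γ' = 21.9 − 9.81 = 12.09 kN/m³. Depth below WT = 3.8 m.
σ'_h at WT = K_a γ d_w = 33.92 kPa; at base = 33.92 + K_a γ' × 3.8 = 51.79 kPa.
P₁ (0–5.1 m) = ½×33.92×5.1 = 86.50. P₂ (5.1–8.9 m) = ½(33.92+51.79)×3.8 = 162.8.
P_w = ½ γ_w h₂² = 0.5×9.81×3.8² = 70.83. Total = 86.50+162.8+70.83 = 320.2 kN/m.

320 kN/m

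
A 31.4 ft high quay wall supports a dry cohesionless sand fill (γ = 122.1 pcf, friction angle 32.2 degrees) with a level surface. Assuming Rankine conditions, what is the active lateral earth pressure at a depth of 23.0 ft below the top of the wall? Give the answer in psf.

K_a = (1 − sin φ)/(1 + sin φ) = 0.3047.
σ_h = K_a γ z = 0.3047 × 122.1 × 23.0 = 855.8 psf.

856 psf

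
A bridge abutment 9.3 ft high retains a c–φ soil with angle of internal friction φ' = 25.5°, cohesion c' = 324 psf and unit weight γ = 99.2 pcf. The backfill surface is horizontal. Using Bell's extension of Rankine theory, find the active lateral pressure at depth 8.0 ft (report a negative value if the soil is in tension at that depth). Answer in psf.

K_a = (1 − sin φ)/(1 + sin φ) = 0.3981.
σ_a = K_a γ z − 2c√K_a = 0.3981×99.2×8.0 − 2×324×0.6310 = -92.92 psf.

-92.9 psf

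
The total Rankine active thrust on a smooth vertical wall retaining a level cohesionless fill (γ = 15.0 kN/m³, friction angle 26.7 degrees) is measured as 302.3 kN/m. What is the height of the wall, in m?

K_a = 0.3800. P_a = ½ K_a γ H² ⇒ H = √(2P_a/(K_a γ)).
H = √(2×302.3/(0.3800×15.0)) = 10.30 m.

10.3 m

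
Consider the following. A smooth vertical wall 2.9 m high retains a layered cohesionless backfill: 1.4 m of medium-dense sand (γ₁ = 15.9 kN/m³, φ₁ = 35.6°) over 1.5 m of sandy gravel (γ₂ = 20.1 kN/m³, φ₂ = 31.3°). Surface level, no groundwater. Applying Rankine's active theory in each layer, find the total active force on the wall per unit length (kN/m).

K_a1 = tan²(45°−35.6°/2) = 0.2641; K_a2 = tan²(45°−31.3°/2) = 0.3162.
Layer 1: σ at base = K_a1 γ₁ h₁ = 5.879 kPa; P₁ = ½×5.879×1.4 = 4.116.
Layer 2: σ_v at top = γ₁h₁ = 22.26; σ_h top = K_a2×22.26 = 7.039; σ_h base = K_a2×(22.26+20.1×1.5) = 16.57.
P₂ = ½(7.039+16.57)×1.5 = 17.71. Total P_a = 4.116+17.71 = 21.82 kN/m.

21.8 kN/m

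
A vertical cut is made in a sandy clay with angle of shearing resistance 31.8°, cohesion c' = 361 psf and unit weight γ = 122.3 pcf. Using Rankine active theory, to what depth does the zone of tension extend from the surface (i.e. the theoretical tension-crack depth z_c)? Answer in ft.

K_a = tan²(45° − 31.8°/2) = 0.3098; √K_a = 0.5566.
The active pressure is zero where K_a γ z = 2c√K_a, so z_c = 2c/(γ√K_a) = 2×361/(122.3×0.5566) = 10.61 ft.

10.6 ft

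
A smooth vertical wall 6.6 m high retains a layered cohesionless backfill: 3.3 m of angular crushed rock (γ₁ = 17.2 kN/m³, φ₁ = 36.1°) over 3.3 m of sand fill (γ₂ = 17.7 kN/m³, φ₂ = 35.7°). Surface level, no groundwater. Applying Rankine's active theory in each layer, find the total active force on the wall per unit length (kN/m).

K_a1 = tan²(45°−36.1°/2) = 0.2585; K_a2 = tan²(45°−35.7°/2) = 0.2630.
Layer 1: σ at base = K_a1 γ₁ h₁ = 14.67 kPa; P₁ = ½×14.67×3.3 = 24.21.
Layer 2: σ_v at top = γ₁h₁ = 56.76; σ_h top = K_a2×56.76 = 14.93; σ_h base = K_a2×(56.76+17.7×3.3) = 30.29.
P₂ = ½(14.93+30.29)×3.3 = 74.61. Total P_a = 24.21+74.61 = 98.82 kN/m.

98.8 kN/m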